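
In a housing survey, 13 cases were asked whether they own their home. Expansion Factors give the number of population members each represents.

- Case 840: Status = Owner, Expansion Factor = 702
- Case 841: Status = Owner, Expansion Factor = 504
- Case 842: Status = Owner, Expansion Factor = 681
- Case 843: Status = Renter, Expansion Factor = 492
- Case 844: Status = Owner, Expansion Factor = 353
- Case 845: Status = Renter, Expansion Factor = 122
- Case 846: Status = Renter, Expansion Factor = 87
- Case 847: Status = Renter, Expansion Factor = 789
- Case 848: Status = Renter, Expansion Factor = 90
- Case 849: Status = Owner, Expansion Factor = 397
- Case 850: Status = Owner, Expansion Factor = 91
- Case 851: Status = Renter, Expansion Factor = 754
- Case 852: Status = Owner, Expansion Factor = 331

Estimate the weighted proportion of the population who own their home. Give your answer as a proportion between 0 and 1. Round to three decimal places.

Sum of weights for 'Owner' = 702 + 504 + 681 + 353 + 397 + 91 + 331 = 3059
Total weight = 5393
Weighted proportion = 3059 / 5393 = 0.56721676

0.567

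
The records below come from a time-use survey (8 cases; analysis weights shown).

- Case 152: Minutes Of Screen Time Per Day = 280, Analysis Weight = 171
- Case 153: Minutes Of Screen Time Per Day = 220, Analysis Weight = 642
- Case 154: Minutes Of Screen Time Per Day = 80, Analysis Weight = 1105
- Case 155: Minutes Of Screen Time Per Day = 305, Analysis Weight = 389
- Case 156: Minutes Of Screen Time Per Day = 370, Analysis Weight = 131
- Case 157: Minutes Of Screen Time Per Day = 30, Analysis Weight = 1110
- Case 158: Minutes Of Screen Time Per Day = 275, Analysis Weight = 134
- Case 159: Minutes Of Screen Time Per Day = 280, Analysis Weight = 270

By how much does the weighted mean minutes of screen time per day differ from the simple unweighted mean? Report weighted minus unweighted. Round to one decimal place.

-80.6

Unweighted sum = 280 + 220 + 80 + 305 + 370 + 30 + 275 + 280 = 1840
Unweighted mean = 1840 / 8 = 230
Weighted sum = 280×171 + 220×642 + 80×1105 + 305×389 + 370×131 + 30×1110 + 275×134 + 280×270
  = 47880 + 141240 + 88400 + 118645 + 48470 + 33300 + 36850 + 75600 = 590385
Sum of weights = 171 + 642 + 1105 + 389 + 131 + 1110 + 134 + 270 = 3952
Weighted mean = 590385 / 3952 = 149.38892
Difference (weighted minus unweighted) = -80.611083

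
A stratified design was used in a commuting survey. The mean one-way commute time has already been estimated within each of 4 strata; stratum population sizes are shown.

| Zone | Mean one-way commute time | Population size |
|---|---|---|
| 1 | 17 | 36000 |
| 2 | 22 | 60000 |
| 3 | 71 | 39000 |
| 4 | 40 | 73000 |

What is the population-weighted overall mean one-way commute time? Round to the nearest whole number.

37

Σ Nₕ·x̄ₕ = 17×36000 + 22×60000 + 71×39000 + 40×73000
  = 612000 + 1320000 + 2769000 + 2920000 = 7621000
Σ Nₕ = 208000
Overall mean = 7621000 / 208000 = 36.639423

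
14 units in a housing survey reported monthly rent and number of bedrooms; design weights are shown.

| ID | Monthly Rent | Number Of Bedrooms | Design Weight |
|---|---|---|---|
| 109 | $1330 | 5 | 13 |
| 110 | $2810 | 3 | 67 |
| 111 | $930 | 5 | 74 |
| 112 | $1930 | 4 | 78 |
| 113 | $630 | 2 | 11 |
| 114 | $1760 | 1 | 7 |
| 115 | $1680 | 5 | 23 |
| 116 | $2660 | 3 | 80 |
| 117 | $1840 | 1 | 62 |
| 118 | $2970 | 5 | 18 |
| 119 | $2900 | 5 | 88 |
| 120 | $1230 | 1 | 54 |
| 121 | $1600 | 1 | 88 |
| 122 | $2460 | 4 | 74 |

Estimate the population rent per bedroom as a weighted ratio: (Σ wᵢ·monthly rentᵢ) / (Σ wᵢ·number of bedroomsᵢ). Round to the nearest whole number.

638

Σ wᵢ·y = 1507610
Σ wᵢ·x = 2362
Ratio = 1507610 / 2362 = 638.27688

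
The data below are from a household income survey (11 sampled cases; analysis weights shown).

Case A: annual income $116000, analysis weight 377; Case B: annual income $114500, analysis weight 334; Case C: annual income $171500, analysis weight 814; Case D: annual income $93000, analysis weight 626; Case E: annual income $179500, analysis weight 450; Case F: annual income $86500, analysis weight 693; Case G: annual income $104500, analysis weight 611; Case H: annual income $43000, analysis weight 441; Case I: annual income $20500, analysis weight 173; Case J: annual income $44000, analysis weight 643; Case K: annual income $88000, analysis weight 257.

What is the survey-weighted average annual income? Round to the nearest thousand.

Weighted sum = 116000×377 + 114500×334 + 171500×814 + 93000×626 + 179500×450 + 86500×693 + 104500×611 + 43000×441 + 20500×173 + 44000×643 + 88000×257
  = 43732000 + 38243000 + 139601000 + 58218000 + 80775000 + 59944500 + 63849500 + 18963000 + 3546500 + 28292000 + 22616000 = 557780500
Sum of weights = 377 + 334 + 814 + 626 + 450 + 693 + 611 + 441 + 173 + 643 + 257 = 5419
Weighted mean = 557780500 / 5419 = 102930.52

103000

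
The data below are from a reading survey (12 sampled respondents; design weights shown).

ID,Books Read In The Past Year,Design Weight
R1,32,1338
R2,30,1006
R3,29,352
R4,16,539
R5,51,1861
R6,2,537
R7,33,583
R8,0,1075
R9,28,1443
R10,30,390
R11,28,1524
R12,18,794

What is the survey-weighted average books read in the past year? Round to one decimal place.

27.6

Weighted sum = 32×1338 + 30×1006 + 29×352 + 16×539 + 51×1861 + 2×537 + 33×583 + 0×1075 + 28×1443 + 30×390 + 28×1524 + 18×794
  = 316120
Sum of weights = 1338 + 1006 + 352 + 539 + 1861 + 537 + 583 + 1075 + 1443 + 390 + 1524 + 794 = 11442
Weighted mean = 316120 / 11442 = 27.628037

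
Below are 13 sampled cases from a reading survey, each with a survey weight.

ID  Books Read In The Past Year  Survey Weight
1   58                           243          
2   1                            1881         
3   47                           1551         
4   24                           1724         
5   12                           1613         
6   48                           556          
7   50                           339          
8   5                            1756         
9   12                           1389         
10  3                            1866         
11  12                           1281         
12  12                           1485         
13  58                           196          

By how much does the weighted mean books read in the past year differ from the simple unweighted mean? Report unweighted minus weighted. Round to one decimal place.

9.4

Unweighted sum = 342
Unweighted mean = 342 / 13 = 26.307692
Weighted sum = 268848
Sum of weights = 15880
Weighted mean = 268848 / 15880 = 16.929975
Difference (unweighted minus weighted) = 9.3777175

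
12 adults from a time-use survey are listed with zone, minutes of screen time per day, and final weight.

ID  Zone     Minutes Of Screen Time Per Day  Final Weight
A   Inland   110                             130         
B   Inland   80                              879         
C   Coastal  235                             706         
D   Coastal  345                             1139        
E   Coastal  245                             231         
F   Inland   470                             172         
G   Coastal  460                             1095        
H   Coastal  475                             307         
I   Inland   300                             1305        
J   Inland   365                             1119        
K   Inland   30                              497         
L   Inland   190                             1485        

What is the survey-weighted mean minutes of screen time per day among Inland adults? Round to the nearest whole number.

226

Inland rows: A, B, F, I, J, K, L
Weighted sum = 110×130 + 80×879 + 470×172 + 300×1305 + 365×1119 + 30×497 + 190×1485
  = 14300 + 70320 + 80840 + 391500 + 408435 + 14910 + 282150 = 1262455
Sum of weights = 130 + 879 + 172 + 1305 + 1119 + 497 + 1485 = 5587
Weighted mean = 1262455 / 5587 = 225.96295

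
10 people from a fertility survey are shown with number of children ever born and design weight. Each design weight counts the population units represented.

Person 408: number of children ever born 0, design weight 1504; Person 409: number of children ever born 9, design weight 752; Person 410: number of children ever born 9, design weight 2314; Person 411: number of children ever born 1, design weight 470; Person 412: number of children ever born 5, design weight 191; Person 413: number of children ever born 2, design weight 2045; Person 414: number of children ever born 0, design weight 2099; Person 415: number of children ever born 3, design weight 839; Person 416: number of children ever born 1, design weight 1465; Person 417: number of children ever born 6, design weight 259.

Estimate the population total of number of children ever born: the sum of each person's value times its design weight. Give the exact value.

Weighted total = 0×1504 + 9×752 + 9×2314 + 1×470 + 5×191 + 2×2045 + 0×2099 + 3×839 + 1×1465 + 6×259
  = 38645

38645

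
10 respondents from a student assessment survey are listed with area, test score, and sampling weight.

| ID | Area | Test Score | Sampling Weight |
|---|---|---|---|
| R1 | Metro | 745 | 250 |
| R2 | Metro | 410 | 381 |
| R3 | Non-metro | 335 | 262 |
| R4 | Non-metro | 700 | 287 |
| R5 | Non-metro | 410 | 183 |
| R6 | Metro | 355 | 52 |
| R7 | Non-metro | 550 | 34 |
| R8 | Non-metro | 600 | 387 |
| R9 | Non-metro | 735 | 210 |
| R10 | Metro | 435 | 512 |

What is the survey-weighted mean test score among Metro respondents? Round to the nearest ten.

490

Metro rows: R1, R2, R6, R10
Weighted sum = 745×250 + 410×381 + 355×52 + 435×512
  = 186250 + 156210 + 18460 + 222720 = 583640
Sum of weights = 250 + 381 + 52 + 512 = 1195
Weighted mean = 583640 / 1195 = 488.40167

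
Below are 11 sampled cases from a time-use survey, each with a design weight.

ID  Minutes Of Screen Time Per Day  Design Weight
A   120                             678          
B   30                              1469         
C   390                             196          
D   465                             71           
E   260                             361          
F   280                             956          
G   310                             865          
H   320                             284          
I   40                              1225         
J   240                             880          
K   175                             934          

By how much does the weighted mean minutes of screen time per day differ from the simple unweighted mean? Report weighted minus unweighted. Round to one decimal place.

-64.9

Unweighted sum = 120 + 30 + 390 + 465 + 260 + 280 + 310 + 320 + 40 + 240 + 175 = 2630
Unweighted mean = 2630 / 11 = 239.09091
Weighted sum = 120×678 + 30×1469 + 390×196 + 465×71 + 260×361 + 280×956 + 310×865 + 320×284 + 40×1225 + 240×880 + 175×934
  = 1379105
Sum of weights = 678 + 1469 + 196 + 71 + 361 + 956 + 865 + 284 + 1225 + 880 + 934 = 7919
Weighted mean = 1379105 / 7919 = 174.15141
Difference (weighted minus unweighted) = -64.939501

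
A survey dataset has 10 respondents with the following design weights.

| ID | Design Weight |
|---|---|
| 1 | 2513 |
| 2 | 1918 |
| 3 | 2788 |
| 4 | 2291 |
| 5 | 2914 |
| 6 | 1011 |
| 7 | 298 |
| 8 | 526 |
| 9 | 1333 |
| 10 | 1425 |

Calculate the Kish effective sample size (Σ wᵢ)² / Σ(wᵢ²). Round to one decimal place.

7.9

Σ wᵢ = 2513 + 1918 + 2788 + 2291 + 2914 + 1011 + 298 + 526 + 1333 + 1425 = 17017
Σ wᵢ² = 6315169 + 3678724 + 7772944 + 5248681 + 8491396 + 1022121 + 88804 + 276676 + 1776889 + 2030625 = 36702029
n_eff = 17017² / 36702029 = 289578289 / 36702029 = 7.8899804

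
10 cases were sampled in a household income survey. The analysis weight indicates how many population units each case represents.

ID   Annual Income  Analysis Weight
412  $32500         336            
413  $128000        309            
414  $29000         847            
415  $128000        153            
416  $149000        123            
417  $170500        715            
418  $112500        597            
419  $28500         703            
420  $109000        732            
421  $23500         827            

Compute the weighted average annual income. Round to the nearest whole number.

Weighted sum = 32500×336 + 128000×309 + 29000×847 + 128000×153 + 149000×123 + 170500×715 + 112500×597 + 28500×703 + 109000×732 + 23500×827
  = 10920000 + 39552000 + 24563000 + 19584000 + 18327000 + 121907500 + 67162500 + 20035500 + 79788000 + 19434500 = 421274000
Sum of weights = 336 + 309 + 847 + 153 + 123 + 715 + 597 + 703 + 732 + 827 = 5342
Weighted mean = 421274000 / 5342 = 78860.726

78861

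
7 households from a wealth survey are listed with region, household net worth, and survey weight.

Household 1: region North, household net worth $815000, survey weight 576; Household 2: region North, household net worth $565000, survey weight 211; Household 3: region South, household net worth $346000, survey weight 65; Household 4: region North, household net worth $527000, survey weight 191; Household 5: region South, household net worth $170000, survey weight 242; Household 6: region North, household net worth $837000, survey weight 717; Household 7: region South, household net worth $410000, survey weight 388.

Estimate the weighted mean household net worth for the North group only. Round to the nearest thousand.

761000

North rows: 1, 2, 4, 6
Weighted sum = 815000×576 + 565000×211 + 527000×191 + 837000×717
  = 469440000 + 119215000 + 100657000 + 600129000 = 1289441000
Sum of weights = 576 + 211 + 191 + 717 = 1695
Weighted mean = 1289441000 / 1695 = 760732.15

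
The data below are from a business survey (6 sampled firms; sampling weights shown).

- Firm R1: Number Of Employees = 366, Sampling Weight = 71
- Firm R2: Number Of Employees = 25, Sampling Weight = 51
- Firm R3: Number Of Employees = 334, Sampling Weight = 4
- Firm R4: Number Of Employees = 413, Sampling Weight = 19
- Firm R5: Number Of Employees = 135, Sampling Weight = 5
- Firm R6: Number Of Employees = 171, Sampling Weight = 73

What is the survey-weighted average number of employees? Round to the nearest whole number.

222

Weighted sum = 49602
Sum of weights = 71 + 51 + 4 + 19 + 5 + 73 = 223
Weighted mean = 49602 / 223 = 222.43049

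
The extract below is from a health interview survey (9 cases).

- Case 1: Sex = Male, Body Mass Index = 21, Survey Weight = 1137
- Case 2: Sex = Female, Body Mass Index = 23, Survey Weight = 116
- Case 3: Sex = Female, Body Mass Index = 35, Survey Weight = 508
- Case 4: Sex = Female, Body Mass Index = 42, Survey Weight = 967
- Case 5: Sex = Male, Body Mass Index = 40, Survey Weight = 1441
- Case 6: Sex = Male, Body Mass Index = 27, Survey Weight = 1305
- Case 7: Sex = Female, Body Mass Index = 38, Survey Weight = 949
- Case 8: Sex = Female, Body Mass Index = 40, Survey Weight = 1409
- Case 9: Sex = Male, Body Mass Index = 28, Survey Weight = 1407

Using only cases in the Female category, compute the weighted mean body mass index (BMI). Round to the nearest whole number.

39

Female rows: 2, 3, 4, 7, 8
Weighted sum = 23×116 + 35×508 + 42×967 + 38×949 + 40×1409
  = 153484
Sum of weights = 3949
Weighted mean = 153484 / 3949 = 38.866548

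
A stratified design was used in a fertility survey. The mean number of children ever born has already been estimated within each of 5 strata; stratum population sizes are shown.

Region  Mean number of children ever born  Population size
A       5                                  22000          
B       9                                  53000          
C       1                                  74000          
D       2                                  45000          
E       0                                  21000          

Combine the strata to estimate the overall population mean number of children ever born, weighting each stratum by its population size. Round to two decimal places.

3.49

Σ Nₕ·x̄ₕ = 751000
Σ Nₕ = 215000
Overall mean = 751000 / 215000 = 3.4930233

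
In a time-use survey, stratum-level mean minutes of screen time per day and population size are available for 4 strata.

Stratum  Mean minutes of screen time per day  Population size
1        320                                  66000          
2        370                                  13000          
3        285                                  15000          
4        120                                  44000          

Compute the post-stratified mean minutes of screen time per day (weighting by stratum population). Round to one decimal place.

Σ Nₕ·x̄ₕ = 320×66000 + 370×13000 + 285×15000 + 120×44000
  = 21120000 + 4810000 + 4275000 + 5280000 = 35485000
Σ Nₕ = 66000 + 13000 + 15000 + 44000 = 138000
Overall mean = 35485000 / 138000 = 257.13768

257.1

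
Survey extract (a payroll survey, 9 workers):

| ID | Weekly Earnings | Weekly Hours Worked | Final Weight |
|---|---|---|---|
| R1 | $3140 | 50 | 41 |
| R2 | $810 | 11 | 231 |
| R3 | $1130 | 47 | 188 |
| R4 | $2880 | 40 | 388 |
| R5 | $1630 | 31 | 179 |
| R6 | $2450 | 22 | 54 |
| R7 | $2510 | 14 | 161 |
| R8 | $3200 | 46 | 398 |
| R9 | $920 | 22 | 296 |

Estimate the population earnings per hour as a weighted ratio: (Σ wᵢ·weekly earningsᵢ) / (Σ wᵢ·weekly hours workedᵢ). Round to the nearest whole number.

64

Σ wᵢ·y = 3140×41 + 810×231 + 1130×188 + 2880×388 + 1630×179 + 2450×54 + 2510×161 + 3200×398 + 920×296
  = 4019830
Σ wᵢ·x = 50×41 + 11×231 + 47×188 + 40×388 + 31×179 + 22×54 + 14×161 + 46×398 + 22×296
  = 2050 + 2541 + 8836 + 15520 + 5549 + 1188 + 2254 + 18308 + 6512 = 62758
Ratio = 4019830 / 62758 = 64.05287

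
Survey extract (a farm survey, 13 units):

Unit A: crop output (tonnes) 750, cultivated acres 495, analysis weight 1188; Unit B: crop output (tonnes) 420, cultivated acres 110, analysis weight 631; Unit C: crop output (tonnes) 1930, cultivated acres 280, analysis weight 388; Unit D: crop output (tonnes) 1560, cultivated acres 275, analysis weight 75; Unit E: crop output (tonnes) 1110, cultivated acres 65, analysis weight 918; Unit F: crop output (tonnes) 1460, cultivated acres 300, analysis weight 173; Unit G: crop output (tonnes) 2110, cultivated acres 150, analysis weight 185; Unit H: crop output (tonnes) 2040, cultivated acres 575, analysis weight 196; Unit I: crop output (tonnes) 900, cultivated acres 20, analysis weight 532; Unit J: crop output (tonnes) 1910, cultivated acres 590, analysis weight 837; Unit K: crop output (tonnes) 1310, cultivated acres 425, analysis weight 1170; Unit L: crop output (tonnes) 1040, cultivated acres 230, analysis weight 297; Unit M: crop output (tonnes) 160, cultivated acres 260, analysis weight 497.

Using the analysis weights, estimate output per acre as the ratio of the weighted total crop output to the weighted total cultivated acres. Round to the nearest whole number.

4

Σ wᵢ·y = 8082180
Σ wᵢ·x = 2238005
Ratio = 8082180 / 2238005 = 3.6113324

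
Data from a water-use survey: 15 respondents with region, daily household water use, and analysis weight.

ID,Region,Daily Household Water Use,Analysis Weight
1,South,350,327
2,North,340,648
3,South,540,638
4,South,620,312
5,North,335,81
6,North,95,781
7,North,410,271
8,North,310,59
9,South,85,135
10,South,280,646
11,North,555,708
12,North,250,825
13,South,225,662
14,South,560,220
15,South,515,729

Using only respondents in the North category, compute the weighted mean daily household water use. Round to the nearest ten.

310

North rows: 2, 5, 6, 7, 8, 11, 12
Weighted sum = 340×648 + 335×81 + 95×781 + 410×271 + 310×59 + 555×708 + 250×825
  = 220320 + 27135 + 74195 + 111110 + 18290 + 392940 + 206250 = 1050240
Sum of weights = 648 + 81 + 781 + 271 + 59 + 708 + 825 = 3373
Weighted mean = 1050240 / 3373 = 311.36674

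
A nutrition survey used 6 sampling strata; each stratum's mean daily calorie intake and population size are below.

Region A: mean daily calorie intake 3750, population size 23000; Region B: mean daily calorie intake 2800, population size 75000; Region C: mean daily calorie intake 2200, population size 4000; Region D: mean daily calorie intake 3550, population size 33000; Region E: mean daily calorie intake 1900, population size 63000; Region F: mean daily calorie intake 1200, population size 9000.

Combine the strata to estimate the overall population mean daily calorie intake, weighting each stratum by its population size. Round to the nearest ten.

2670

Σ Nₕ·x̄ₕ = 3750×23000 + 2800×75000 + 2200×4000 + 3550×33000 + 1900×63000 + 1200×9000
  = 86250000 + 210000000 + 8800000 + 117150000 + 119700000 + 10800000 = 552700000
Σ Nₕ = 23000 + 75000 + 4000 + 33000 + 63000 + 9000 = 207000
Overall mean = 552700000 / 207000 = 2670.0483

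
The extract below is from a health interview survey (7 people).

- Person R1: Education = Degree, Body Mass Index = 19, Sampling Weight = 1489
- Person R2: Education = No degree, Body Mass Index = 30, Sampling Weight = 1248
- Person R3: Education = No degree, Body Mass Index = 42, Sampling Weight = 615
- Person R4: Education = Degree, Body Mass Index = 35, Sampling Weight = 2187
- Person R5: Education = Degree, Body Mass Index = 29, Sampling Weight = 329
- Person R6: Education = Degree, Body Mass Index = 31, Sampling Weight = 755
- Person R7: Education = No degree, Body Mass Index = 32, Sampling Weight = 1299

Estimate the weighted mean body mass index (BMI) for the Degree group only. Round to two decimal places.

28.95

Degree rows: R1, R4, R5, R6
Weighted sum = 137782
Sum of weights = 1489 + 2187 + 329 + 755 = 4760
Weighted mean = 137782 / 4760 = 28.945798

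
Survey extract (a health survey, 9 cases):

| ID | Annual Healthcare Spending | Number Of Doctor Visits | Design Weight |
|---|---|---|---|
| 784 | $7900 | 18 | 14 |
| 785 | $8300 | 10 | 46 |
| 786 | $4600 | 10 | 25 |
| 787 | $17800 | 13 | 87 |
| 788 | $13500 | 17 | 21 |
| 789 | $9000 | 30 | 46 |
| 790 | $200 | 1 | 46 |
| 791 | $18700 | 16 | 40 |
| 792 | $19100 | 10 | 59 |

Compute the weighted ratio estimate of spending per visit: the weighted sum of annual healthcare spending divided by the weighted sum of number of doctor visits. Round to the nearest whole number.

928

Σ wᵢ·y = 7900×14 + 8300×46 + 4600×25 + 17800×87 + 13500×21 + 9000×46 + 200×46 + 18700×40 + 19100×59
  = 110600 + 381800 + 115000 + 1548600 + 283500 + 414000 + 9200 + 748000 + 1126900 = 4737600
Σ wᵢ·x = 18×14 + 10×46 + 10×25 + 13×87 + 17×21 + 30×46 + 1×46 + 16×40 + 10×59
  = 5106
Ratio = 4737600 / 5106 = 927.84959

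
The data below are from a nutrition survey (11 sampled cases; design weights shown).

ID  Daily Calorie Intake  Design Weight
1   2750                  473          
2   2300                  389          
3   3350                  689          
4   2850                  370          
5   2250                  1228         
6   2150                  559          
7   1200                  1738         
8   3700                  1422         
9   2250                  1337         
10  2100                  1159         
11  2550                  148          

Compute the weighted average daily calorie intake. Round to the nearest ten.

2390

Weighted sum = 2750×473 + 2300×389 + 3350×689 + 2850×370 + 2250×1228 + 2150×559 + 1200×1738 + 3700×1422 + 2250×1337 + 2100×1159 + 2550×148
  = 22689500
Sum of weights = 9512
Weighted mean = 22689500 / 9512 = 2385.3553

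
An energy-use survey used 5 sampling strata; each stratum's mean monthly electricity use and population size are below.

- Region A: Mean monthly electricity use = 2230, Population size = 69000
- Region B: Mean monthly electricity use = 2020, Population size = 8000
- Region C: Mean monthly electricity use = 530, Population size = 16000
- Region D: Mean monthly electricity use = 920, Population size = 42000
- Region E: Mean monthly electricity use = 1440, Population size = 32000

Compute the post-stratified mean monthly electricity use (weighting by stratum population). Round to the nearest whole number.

Σ Nₕ·x̄ₕ = 2230×69000 + 2020×8000 + 530×16000 + 920×42000 + 1440×32000
  = 153870000 + 16160000 + 8480000 + 38640000 + 46080000 = 263230000
Σ Nₕ = 69000 + 8000 + 16000 + 42000 + 32000 = 167000
Overall mean = 263230000 / 167000 = 1576.2275

1576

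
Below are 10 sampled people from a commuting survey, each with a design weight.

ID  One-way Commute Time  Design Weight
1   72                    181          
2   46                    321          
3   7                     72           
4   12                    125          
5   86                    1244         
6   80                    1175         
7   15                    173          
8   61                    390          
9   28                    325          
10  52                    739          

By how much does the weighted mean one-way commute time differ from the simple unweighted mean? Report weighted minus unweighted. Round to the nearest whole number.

Unweighted sum = 72 + 46 + 7 + 12 + 86 + 80 + 15 + 61 + 28 + 52 = 459
Unweighted mean = 459 / 10 = 45.9
Weighted sum = 72×181 + 46×321 + 7×72 + 12×125 + 86×1244 + 80×1175 + 15×173 + 61×390 + 28×325 + 52×739
  = 13032 + 14766 + 504 + 1500 + 106984 + 94000 + 2595 + 23790 + 9100 + 38428 = 304699
Sum of weights = 181 + 321 + 72 + 125 + 1244 + 1175 + 173 + 390 + 325 + 739 = 4745
Weighted mean = 304699 / 4745 = 64.214752
Difference (weighted minus unweighted) = 18.314752

18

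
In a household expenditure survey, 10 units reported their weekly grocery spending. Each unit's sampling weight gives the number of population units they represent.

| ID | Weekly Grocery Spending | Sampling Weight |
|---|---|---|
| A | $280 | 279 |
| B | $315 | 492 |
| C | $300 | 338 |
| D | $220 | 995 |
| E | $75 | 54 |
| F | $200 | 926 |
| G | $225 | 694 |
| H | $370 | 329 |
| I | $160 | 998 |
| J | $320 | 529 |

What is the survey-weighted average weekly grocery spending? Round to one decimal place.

239.5

Weighted sum = 280×279 + 315×492 + 300×338 + 220×995 + 75×54 + 200×926 + 225×694 + 370×329 + 160×998 + 320×529
  = 78120 + 154980 + 101400 + 218900 + 4050 + 185200 + 156150 + 121730 + 159680 + 169280 = 1349490
Sum of weights = 279 + 492 + 338 + 995 + 54 + 926 + 694 + 329 + 998 + 529 = 5634
Weighted mean = 1349490 / 5634 = 239.52609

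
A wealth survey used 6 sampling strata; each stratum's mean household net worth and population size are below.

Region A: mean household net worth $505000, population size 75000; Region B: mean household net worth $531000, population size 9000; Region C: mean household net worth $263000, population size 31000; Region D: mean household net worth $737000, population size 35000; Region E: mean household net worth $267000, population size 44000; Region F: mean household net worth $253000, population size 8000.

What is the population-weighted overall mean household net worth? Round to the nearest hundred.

Σ Nₕ·x̄ₕ = 505000×75000 + 531000×9000 + 263000×31000 + 737000×35000 + 267000×44000 + 253000×8000
  = 37875000000 + 4779000000 + 8153000000 + 25795000000 + 11748000000 + 2024000000 = 90374000000
Σ Nₕ = 75000 + 9000 + 31000 + 35000 + 44000 + 8000 = 202000
Overall mean = 90374000000 / 202000 = 447396.04

447400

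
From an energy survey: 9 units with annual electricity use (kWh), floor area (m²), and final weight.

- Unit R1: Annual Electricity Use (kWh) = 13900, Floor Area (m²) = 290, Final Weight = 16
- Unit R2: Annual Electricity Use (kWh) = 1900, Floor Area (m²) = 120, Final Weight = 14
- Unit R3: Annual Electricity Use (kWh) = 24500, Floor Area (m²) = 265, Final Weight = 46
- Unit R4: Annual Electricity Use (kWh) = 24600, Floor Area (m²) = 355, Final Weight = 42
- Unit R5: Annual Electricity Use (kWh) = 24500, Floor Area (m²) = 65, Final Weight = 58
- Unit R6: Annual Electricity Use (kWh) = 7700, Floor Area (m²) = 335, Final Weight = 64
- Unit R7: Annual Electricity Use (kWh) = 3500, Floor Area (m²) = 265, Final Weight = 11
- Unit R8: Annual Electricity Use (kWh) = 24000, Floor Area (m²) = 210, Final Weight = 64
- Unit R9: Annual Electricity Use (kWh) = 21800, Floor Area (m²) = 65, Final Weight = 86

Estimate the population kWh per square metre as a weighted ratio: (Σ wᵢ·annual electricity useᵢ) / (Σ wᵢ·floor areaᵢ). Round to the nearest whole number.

Σ wᵢ·y = 13900×16 + 1900×14 + 24500×46 + 24600×42 + 24500×58 + 7700×64 + 3500×11 + 24000×64 + 21800×86
  = 222400 + 26600 + 1127000 + 1033200 + 1421000 + 492800 + 38500 + 1536000 + 1874800 = 7772300
Σ wᵢ·x = 290×16 + 120×14 + 265×46 + 355×42 + 65×58 + 335×64 + 265×11 + 210×64 + 65×86
  = 4640 + 1680 + 12190 + 14910 + 3770 + 21440 + 2915 + 13440 + 5590 = 80575
Ratio = 7772300 / 80575 = 96.460441

96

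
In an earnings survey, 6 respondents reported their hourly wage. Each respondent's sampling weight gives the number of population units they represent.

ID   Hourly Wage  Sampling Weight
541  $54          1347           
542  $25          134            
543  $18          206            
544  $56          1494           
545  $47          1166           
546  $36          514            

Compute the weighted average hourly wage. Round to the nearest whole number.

Weighted sum = 54×1347 + 25×134 + 18×206 + 56×1494 + 47×1166 + 36×514
  = 72738 + 3350 + 3708 + 83664 + 54802 + 18504 = 236766
Sum of weights = 1347 + 134 + 206 + 1494 + 1166 + 514 = 4861
Weighted mean = 236766 / 4861 = 48.707262

49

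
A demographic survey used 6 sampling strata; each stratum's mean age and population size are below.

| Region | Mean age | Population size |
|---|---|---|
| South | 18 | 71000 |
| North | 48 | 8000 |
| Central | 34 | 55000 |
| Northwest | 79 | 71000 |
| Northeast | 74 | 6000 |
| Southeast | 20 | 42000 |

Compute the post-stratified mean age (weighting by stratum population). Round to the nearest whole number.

41

Σ Nₕ·x̄ₕ = 10425000
Σ Nₕ = 71000 + 8000 + 55000 + 71000 + 6000 + 42000 = 253000
Overall mean = 10425000 / 253000 = 41.205534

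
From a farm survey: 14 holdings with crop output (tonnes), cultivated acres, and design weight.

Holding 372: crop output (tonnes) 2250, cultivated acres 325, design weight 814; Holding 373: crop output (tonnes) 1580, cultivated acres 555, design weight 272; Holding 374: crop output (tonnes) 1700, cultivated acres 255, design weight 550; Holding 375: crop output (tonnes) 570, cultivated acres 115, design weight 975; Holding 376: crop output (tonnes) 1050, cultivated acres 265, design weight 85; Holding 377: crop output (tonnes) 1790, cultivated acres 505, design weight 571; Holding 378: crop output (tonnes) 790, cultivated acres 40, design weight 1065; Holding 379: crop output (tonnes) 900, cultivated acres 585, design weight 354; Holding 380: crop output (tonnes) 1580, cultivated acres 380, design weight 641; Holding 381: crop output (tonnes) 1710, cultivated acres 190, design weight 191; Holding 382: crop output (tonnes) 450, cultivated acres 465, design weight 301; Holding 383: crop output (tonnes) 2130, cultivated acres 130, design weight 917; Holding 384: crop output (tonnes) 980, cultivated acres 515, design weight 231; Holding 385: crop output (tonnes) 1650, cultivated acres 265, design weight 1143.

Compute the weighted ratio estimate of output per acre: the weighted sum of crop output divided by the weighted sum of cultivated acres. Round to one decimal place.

5.3

Σ wᵢ·y = 11563680
Σ wᵢ·x = 2189360
Ratio = 11563680 / 2189360 = 5.2817627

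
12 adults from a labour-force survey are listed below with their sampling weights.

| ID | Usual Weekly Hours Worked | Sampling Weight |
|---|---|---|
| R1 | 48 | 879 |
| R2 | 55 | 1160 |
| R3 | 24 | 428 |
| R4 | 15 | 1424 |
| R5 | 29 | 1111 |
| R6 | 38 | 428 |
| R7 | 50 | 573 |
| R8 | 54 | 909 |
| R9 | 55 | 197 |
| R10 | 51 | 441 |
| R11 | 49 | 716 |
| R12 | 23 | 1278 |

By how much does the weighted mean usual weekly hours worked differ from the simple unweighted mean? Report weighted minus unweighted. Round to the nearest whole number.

Unweighted sum = 48 + 55 + 24 + 15 + 29 + 38 + 50 + 54 + 55 + 51 + 49 + 23 = 491
Unweighted mean = 491 / 12 = 40.916667
Weighted sum = 48×879 + 55×1160 + 24×428 + 15×1424 + 29×1111 + 38×428 + 50×573 + 54×909 + 55×197 + 51×441 + 49×716 + 23×1278
  = 361647
Sum of weights = 879 + 1160 + 428 + 1424 + 1111 + 428 + 573 + 909 + 197 + 441 + 716 + 1278 = 9544
Weighted mean = 361647 / 9544 = 37.892603
Difference (weighted minus unweighted) = -3.024064

-3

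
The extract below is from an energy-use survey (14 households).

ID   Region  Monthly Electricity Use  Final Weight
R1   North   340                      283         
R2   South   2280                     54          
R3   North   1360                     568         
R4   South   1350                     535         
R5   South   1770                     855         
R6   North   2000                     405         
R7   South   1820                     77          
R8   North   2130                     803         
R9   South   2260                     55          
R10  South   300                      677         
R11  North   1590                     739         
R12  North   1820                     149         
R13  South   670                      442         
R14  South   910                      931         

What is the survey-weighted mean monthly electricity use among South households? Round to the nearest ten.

South rows: R2, R4, R5, R7, R9, R10, R13, R14
Weighted sum = 2280×54 + 1350×535 + 1770×855 + 1820×77 + 2260×55 + 300×677 + 670×442 + 910×931
  = 123120 + 722250 + 1513350 + 140140 + 124300 + 203100 + 296140 + 847210 = 3969610
Sum of weights = 54 + 535 + 855 + 77 + 55 + 677 + 442 + 931 = 3626
Weighted mean = 3969610 / 3626 = 1094.7628

1090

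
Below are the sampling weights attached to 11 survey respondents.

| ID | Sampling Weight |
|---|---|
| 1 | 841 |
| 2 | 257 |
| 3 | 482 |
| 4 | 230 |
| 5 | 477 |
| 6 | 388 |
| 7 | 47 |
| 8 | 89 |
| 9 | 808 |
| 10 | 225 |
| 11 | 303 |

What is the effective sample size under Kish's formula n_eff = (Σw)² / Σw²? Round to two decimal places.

7.67

Σ wᵢ = 841 + 257 + 482 + 230 + 477 + 388 + 47 + 89 + 808 + 225 + 303 = 4147
Σ wᵢ² = 2242055
n_eff = 4147² / 2242055 = 17197609 / 2242055 = 7.670467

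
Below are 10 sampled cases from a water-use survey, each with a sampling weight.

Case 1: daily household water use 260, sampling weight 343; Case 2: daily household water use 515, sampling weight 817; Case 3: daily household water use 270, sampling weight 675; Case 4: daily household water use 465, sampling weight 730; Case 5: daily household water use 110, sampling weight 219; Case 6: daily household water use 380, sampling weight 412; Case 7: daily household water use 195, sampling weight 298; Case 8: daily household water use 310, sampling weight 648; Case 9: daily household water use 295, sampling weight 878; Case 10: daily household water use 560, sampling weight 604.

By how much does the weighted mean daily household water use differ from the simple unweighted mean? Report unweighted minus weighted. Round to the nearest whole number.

-32

Unweighted sum = 260 + 515 + 270 + 465 + 110 + 380 + 195 + 310 + 295 + 560 = 3360
Unweighted mean = 3360 / 10 = 336
Weighted sum = 260×343 + 515×817 + 270×675 + 465×730 + 110×219 + 380×412 + 195×298 + 310×648 + 295×878 + 560×604
  = 89180 + 420755 + 182250 + 339450 + 24090 + 156560 + 58110 + 200880 + 259010 + 338240 = 2068525
Sum of weights = 343 + 817 + 675 + 730 + 219 + 412 + 298 + 648 + 878 + 604 = 5624
Weighted mean = 2068525 / 5624 = 367.80317
Difference (unweighted minus weighted) = -31.803165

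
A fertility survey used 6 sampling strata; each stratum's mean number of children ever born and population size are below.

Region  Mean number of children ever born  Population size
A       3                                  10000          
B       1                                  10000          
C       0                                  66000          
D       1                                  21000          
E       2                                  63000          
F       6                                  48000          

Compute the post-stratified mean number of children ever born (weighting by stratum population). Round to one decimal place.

2.2

Σ Nₕ·x̄ₕ = 3×10000 + 1×10000 + 0×66000 + 1×21000 + 2×63000 + 6×48000
  = 30000 + 10000 + 0 + 21000 + 126000 + 288000 = 475000
Σ Nₕ = 10000 + 10000 + 66000 + 21000 + 63000 + 48000 = 218000
Overall mean = 475000 / 218000 = 2.1788991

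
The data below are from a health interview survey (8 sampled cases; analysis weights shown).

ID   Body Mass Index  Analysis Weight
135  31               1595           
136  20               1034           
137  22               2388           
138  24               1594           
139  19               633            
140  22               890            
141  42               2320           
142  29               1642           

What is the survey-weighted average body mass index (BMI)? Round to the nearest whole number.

Weighted sum = 31×1595 + 20×1034 + 22×2388 + 24×1594 + 19×633 + 22×890 + 42×2320 + 29×1642
  = 49445 + 20680 + 52536 + 38256 + 12027 + 19580 + 97440 + 47618 = 337582
Sum of weights = 12096
Weighted mean = 337582 / 12096 = 27.908565

28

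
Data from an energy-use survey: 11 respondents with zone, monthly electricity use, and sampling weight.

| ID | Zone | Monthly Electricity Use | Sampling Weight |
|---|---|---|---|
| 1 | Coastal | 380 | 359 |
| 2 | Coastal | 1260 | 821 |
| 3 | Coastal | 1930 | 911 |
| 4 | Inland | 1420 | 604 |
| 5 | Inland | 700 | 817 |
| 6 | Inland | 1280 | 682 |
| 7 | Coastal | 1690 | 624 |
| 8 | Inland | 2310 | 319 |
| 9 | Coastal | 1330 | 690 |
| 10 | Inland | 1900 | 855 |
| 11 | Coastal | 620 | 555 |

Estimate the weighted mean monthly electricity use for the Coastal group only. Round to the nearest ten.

1320

Coastal rows: 1, 2, 3, 7, 9, 11
Weighted sum = 380×359 + 1260×821 + 1930×911 + 1690×624 + 1330×690 + 620×555
  = 136420 + 1034460 + 1758230 + 1054560 + 917700 + 344100 = 5245470
Sum of weights = 359 + 821 + 911 + 624 + 690 + 555 = 3960
Weighted mean = 5245470 / 3960 = 1324.6136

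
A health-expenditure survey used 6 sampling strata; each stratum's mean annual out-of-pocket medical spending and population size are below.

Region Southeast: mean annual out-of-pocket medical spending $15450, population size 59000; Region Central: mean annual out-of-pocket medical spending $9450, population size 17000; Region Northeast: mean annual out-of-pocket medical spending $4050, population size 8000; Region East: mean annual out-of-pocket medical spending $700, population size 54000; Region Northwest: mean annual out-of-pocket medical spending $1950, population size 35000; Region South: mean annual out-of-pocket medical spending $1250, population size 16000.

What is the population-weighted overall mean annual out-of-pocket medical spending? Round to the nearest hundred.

Σ Nₕ·x̄ₕ = 15450×59000 + 9450×17000 + 4050×8000 + 700×54000 + 1950×35000 + 1250×16000
  = 1230650000
Σ Nₕ = 59000 + 17000 + 8000 + 54000 + 35000 + 16000 = 189000
Overall mean = 1230650000 / 189000 = 6511.3757

6500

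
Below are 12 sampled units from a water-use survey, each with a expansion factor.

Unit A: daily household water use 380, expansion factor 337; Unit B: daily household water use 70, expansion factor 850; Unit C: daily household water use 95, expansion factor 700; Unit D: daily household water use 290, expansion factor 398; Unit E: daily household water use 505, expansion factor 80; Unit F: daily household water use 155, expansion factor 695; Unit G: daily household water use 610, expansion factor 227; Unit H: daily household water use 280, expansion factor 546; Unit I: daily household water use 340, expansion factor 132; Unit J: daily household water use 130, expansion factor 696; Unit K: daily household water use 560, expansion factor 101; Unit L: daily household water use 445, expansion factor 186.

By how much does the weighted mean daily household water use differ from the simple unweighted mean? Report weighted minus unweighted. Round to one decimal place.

Unweighted sum = 380 + 70 + 95 + 290 + 505 + 155 + 610 + 280 + 340 + 130 + 560 + 445 = 3860
Unweighted mean = 3860 / 12 = 321.66667
Weighted sum = 380×337 + 70×850 + 95×700 + 290×398 + 505×80 + 155×695 + 610×227 + 280×546 + 340×132 + 130×696 + 560×101 + 445×186
  = 128060 + 59500 + 66500 + 115420 + 40400 + 107725 + 138470 + 152880 + 44880 + 90480 + 56560 + 82770 = 1083645
Sum of weights = 4948
Weighted mean = 1083645 / 4948 = 219.00667
Difference (weighted minus unweighted) = -102.66

-102.7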